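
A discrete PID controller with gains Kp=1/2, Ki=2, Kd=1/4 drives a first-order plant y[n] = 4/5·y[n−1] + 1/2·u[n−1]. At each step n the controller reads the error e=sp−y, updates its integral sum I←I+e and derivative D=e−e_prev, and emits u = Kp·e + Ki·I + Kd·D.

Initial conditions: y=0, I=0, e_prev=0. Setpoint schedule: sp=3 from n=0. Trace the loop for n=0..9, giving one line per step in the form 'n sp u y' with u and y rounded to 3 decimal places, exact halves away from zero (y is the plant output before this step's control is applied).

0 3 8.250 0.000
1 3 2.156 4.125
2 3 0.241 4.378
3 3 -0.376 3.623
4 3 0.698 2.711
5 3 1.579 2.518
6 3 1.709 2.804
7 3 1.365 3.097
8 3 1.070 3.161
9 3 1.032 3.063

(exact arithmetic carried between steps; '≈' marks a value shown rounded to 6 d.p. or computed from one; I and e_prev carry over from the previous line; the table rounds u and y to 3 d.p., halves away from zero)
n=0: y=0, sp=3, e=sp−y=3; I=3, D=e−e_prev=3; u=1/2·3+2·3+1/4·3=8.25; next y=4/5·0+1/2·8.25=4.125
n=1: y=4.125, sp=3, e=sp−y=-1.125; I=1.875, D=e−e_prev=-4.125; u=1/2·(-1.125)+2·1.875+1/4·(-4.125)=2.15625; next y=4/5·4.125+1/2·2.15625=4.378125
n=2: y=4.378125, sp=3, e=sp−y=-1.378125; I=0.496875, D=e−e_prev=-0.253125; u=1/2·(-1.378125)+2·0.496875+1/4·(-0.253125)≈0.241406; next y=4/5·4.378125+1/2·0.241406≈3.623203
n=3: y≈3.623203, sp=3, e=sp−y≈-0.623203; I≈-0.126328, D=e−e_prev≈0.754922; u=1/2·(-0.623203)+2·(-0.126328)+1/4·0.754922≈-0.375527; next y=4/5·3.623203+1/2·(-0.375527)≈2.710799
n=4: y≈2.710799, sp=3, e=sp−y≈0.289201; I≈0.162873, D=e−e_prev≈0.912404; u=1/2·0.289201+2·0.162873+1/4·0.912404≈0.698448; next y=4/5·2.710799+1/2·0.698448≈2.517863
n=5: y≈2.517863, sp=3, e=sp−y≈0.482137; I≈0.645010, D=e−e_prev≈0.192936; u=1/2·0.482137+2·0.645010+1/4·0.192936≈1.579323; next y=4/5·2.517863+1/2·1.579323≈2.803952
n=6: y≈2.803952, sp=3, e=sp−y≈0.196048; I≈0.841058, D=e−e_prev≈-0.286089; u=1/2·0.196048+2·0.841058+1/4·(-0.286089)≈1.708619; next y=4/5·2.803952+1/2·1.708619≈3.097471
n=7: y≈3.097471, sp=3, e=sp−y≈-0.097471; I≈0.743588, D=e−e_prev≈-0.293519; u=1/2·(-0.097471)+2·0.743588+1/4·(-0.293519)≈1.365060; next y=4/5·3.097471+1/2·1.365060≈3.160507
n=8: y≈3.160507, sp=3, e=sp−y≈-0.160507; I≈0.583081, D=e−e_prev≈-0.063036; u=1/2·(-0.160507)+2·0.583081+1/4·(-0.063036)≈1.070150; next y=4/5·3.160507+1/2·1.070150≈3.063480
n=9: y≈3.063480, sp=3, e=sp−y≈-0.063480; I≈0.519601, D=e−e_prev≈0.097027; u=1/2·(-0.063480)+2·0.519601+1/4·0.097027≈1.031718; next y=4/5·3.063480+1/2·1.031718≈2.966643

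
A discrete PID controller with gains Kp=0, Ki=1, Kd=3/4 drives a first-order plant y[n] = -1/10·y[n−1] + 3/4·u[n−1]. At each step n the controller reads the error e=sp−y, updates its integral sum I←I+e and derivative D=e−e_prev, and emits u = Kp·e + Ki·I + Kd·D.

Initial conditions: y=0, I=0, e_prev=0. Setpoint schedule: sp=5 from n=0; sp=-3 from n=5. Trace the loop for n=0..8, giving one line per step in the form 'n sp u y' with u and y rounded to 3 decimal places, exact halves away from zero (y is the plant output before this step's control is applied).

(exact arithmetic carried between steps; '≈' marks a value shown rounded to 6 d.p. or computed from one; I and e_prev carry over from the previous line; the table rounds u and y to 3 d.p., halves away from zero)
n=0: y=0, sp=5, e=sp−y=5; I=5, D=e−e_prev=5; u=0·5+1·5+3/4·5=8.75; next y=-1/10·0+3/4·8.75=6.5625
n=1: y=6.5625, sp=5, e=sp−y=-1.5625; I=3.4375, D=e−e_prev=-6.5625; u=0·(-1.5625)+1·3.4375+3/4·(-6.5625)=-1.484375; next y=-1/10·6.5625+3/4·(-1.484375)≈-1.769531
n=2: y≈-1.769531, sp=5, e=sp−y≈6.769531; I≈10.207031, D=e−e_prev≈8.332031; u=0·6.769531+1·10.207031+3/4·8.332031≈16.456055; next y=-1/10·(-1.769531)+3/4·16.456055≈12.518994
n=3: y≈12.518994, sp=5, e=sp−y≈-7.518994; I≈2.688037, D=e−e_prev≈-14.288525; u=0·(-7.518994)+1·2.688037+3/4·(-14.288525)≈-8.028357; next y=-1/10·12.518994+3/4·(-8.028357)≈-7.273167
n=4: y≈-7.273167, sp=5, e=sp−y≈12.273167; I≈14.961204, D=e−e_prev≈19.792161; u=0·12.273167+1·14.961204+3/4·19.792161≈29.805325; next y=-1/10·(-7.273167)+3/4·29.805325≈23.081311
n=5: y≈23.081311, sp=-3, e=sp−y≈-26.081311; I≈-11.120106, D=e−e_prev≈-38.354478; u=0·(-26.081311)+1·(-11.120106)+3/4·(-38.354478)≈-39.885965; next y=-1/10·23.081311+3/4·(-39.885965)≈-32.222605
n=6: y≈-32.222605, sp=-3, e=sp−y≈29.222605; I≈18.102498, D=e−e_prev≈55.303915; u=0·29.222605+1·18.102498+3/4·55.303915≈59.580435; next y=-1/10·(-32.222605)+3/4·59.580435≈47.907586
n=7: y≈47.907586, sp=-3, e=sp−y≈-50.907586; I≈-32.805088, D=e−e_prev≈-80.130191; u=0·(-50.907586)+1·(-32.805088)+3/4·(-80.130191)≈-92.902731; next y=-1/10·47.907586+3/4·(-92.902731)≈-74.467807
n=8: y≈-74.467807, sp=-3, e=sp−y≈71.467807; I≈38.662719, D=e−e_prev≈122.375393; u=0·71.467807+1·38.662719+3/4·122.375393≈130.444264; next y=-1/10·(-74.467807)+3/4·130.444264≈105.279979

0 5 8.750 0.000
1 5 -1.484 6.563
2 5 16.456 -1.770
3 5 -8.028 12.519
4 5 29.805 -7.273
5 -3 -39.886 23.081
6 -3 59.580 -32.223
7 -3 -92.903 47.908
8 -3 130.444 -74.468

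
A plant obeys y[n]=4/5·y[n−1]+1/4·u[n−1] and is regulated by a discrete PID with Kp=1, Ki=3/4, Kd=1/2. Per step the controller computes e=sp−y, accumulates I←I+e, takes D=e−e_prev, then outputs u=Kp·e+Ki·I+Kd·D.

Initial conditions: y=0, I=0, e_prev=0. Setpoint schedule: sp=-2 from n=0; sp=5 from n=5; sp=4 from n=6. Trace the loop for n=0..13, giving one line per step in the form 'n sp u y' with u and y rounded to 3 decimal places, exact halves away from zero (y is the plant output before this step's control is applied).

(exact arithmetic carried between steps; '≈' marks a value shown rounded to 6 d.p. or computed from one; I and e_prev carry over from the previous line; the table rounds u and y to 3 d.p., halves away from zero)
n=0: y=0, sp=-2, e=sp−y=-2; I=-2, D=e−e_prev=-2; u=1·(-2)+3/4·(-2)+1/2·(-2)=-4.5; next y=4/5·0+1/4·(-4.5)=-1.125
n=1: y=-1.125, sp=-2, e=sp−y=-0.875; I=-2.875, D=e−e_prev=1.125; u=1·(-0.875)+3/4·(-2.875)+1/2·1.125=-2.46875; next y=4/5·(-1.125)+1/4·(-2.46875)≈-1.517188
n=2: y≈-1.517188, sp=-2, e=sp−y≈-0.482813; I≈-3.357813, D=e−e_prev≈0.392188; u=1·(-0.482813)+3/4·(-3.357813)+1/2·0.392188≈-2.805078; next y=4/5·(-1.517188)+1/4·(-2.805078)≈-1.915020
n=3: y≈-1.915020, sp=-2, e=sp−y≈-0.084980; I≈-3.442793, D=e−e_prev≈0.397832; u=1·(-0.084980)+3/4·(-3.442793)+1/2·0.397832≈-2.468159; next y=4/5·(-1.915020)+1/4·(-2.468159)≈-2.149055
n=4: y≈-2.149055, sp=-2, e=sp−y≈0.149055; I≈-3.293738, D=e−e_prev≈0.234036; u=1·0.149055+3/4·(-3.293738)+1/2·0.234036≈-2.204230; next y=4/5·(-2.149055)+1/4·(-2.204230)≈-2.270302
n=5: y≈-2.270302, sp=5, e=sp−y≈7.270302; I≈3.976564, D=e−e_prev≈7.121246; u=1·7.270302+3/4·3.976564+1/2·7.121246≈13.813348; next y=4/5·(-2.270302)+1/4·13.813348≈1.637096
n=6: y≈1.637096, sp=4, e=sp−y≈2.362904; I≈6.339469, D=e−e_prev≈-4.907397; u=1·2.362904+3/4·6.339469+1/2·(-4.907397)≈4.663807; next y=4/5·1.637096+1/4·4.663807≈2.475628
n=7: y≈2.475628, sp=4, e=sp−y≈1.524372; I≈7.863840, D=e−e_prev≈-0.838533; u=1·1.524372+3/4·7.863840+1/2·(-0.838533)≈7.002986; next y=4/5·2.475628+1/4·7.002986≈3.731249
n=8: y≈3.731249, sp=4, e=sp−y≈0.268751; I≈8.132591, D=e−e_prev≈-1.255621; u=1·0.268751+3/4·8.132591+1/2·(-1.255621)≈5.740384; next y=4/5·3.731249+1/4·5.740384≈4.420095
n=9: y≈4.420095, sp=4, e=sp−y≈-0.420095; I≈7.712496, D=e−e_prev≈-0.688846; u=1·(-0.420095)+3/4·7.712496+1/2·(-0.688846)≈5.019854; next y=4/5·4.420095+1/4·5.019854≈4.791040
n=10: y≈4.791040, sp=4, e=sp−y≈-0.791040; I≈6.921456, D=e−e_prev≈-0.370944; u=1·(-0.791040)+3/4·6.921456+1/2·(-0.370944)≈4.214581; next y=4/5·4.791040+1/4·4.214581≈4.886477
n=11: y≈4.886477, sp=4, e=sp−y≈-0.886477; I≈6.034980, D=e−e_prev≈-0.095437; u=1·(-0.886477)+3/4·6.034980+1/2·(-0.095437)≈3.592039; next y=4/5·4.886477+1/4·3.592039≈4.807191
n=12: y≈4.807191, sp=4, e=sp−y≈-0.807191; I≈5.227788, D=e−e_prev≈0.079286; u=1·(-0.807191)+3/4·5.227788+1/2·0.079286≈3.153293; next y=4/5·4.807191+1/4·3.153293≈4.634076
n=13: y≈4.634076, sp=4, e=sp−y≈-0.634076; I≈4.593712, D=e−e_prev≈0.173115; u=1·(-0.634076)+3/4·4.593712+1/2·0.173115≈2.897765; next y=4/5·4.634076+1/4·2.897765≈4.431702

0 -2 -4.500 0.000
1 -2 -2.469 -1.125
2 -2 -2.805 -1.517
3 -2 -2.468 -1.915
4 -2 -2.204 -2.149
5 5 13.813 -2.270
6 4 4.664 1.637
7 4 7.003 2.476
8 4 5.740 3.731
9 4 5.020 4.420
10 4 4.215 4.791
11 4 3.592 4.886
12 4 3.153 4.807
13 4 2.898 4.634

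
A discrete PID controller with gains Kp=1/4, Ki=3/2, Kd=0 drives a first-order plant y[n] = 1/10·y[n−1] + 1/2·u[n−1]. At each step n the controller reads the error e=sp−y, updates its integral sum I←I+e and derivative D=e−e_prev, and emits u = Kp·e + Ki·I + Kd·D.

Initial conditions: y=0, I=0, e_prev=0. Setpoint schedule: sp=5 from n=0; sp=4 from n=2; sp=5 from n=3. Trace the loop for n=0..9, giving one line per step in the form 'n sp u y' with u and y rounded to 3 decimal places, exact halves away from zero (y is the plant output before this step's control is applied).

(exact arithmetic carried between steps; '≈' marks a value shown rounded to 6 d.p. or computed from one; I and e_prev carry over from the previous line; the table rounds u and y to 3 d.p., halves away from zero)
n=0: y=0, sp=5, e=sp−y=5; I=5, D=e−e_prev=5; u=1/4·5+3/2·5+0·5=8.75; next y=1/10·0+1/2·8.75=4.375
n=1: y=4.375, sp=5, e=sp−y=0.625; I=5.625, D=e−e_prev=-4.375; u=1/4·0.625+3/2·5.625+0·(-4.375)=8.59375; next y=1/10·4.375+1/2·8.59375=4.734375
n=2: y=4.734375, sp=4, e=sp−y=-0.734375; I=4.890625, D=e−e_prev=-1.359375; u=1/4·(-0.734375)+3/2·4.890625+0·(-1.359375)≈7.152344; next y=1/10·4.734375+1/2·7.152344≈4.049609
n=3: y≈4.049609, sp=5, e=sp−y≈0.950391; I≈5.841016, D=e−e_prev≈1.684766; u=1/4·0.950391+3/2·5.841016+0·1.684766≈8.999121; next y=1/10·4.049609+1/2·8.999121≈4.904521
n=4: y≈4.904521, sp=5, e=sp−y≈0.095479; I≈5.936494, D=e−e_prev≈-0.854912; u=1/4·0.095479+3/2·5.936494+0·(-0.854912)≈8.928611; next y=1/10·4.904521+1/2·8.928611≈4.954758
n=5: y≈4.954758, sp=5, e=sp−y≈0.045242; I≈5.981737, D=e−e_prev≈-0.050236; u=1/4·0.045242+3/2·5.981737+0·(-0.050236)≈8.983915; next y=1/10·4.954758+1/2·8.983915≈4.987433
n=6: y≈4.987433, sp=5, e=sp−y≈0.012567; I≈5.994303, D=e−e_prev≈-0.032676; u=1/4·0.012567+3/2·5.994303+0·(-0.032676)≈8.994596; next y=1/10·4.987433+1/2·8.994596≈4.996041
n=7: y≈4.996041, sp=5, e=sp−y≈0.003959; I≈5.998262, D=e−e_prev≈-0.008608; u=1/4·0.003959+3/2·5.998262+0·(-0.008608)≈8.998382; next y=1/10·4.996041+1/2·8.998382≈4.998795
n=8: y≈4.998795, sp=5, e=sp−y≈0.001205; I≈5.999466, D=e−e_prev≈-0.002754; u=1/4·0.001205+3/2·5.999466+0·(-0.002754)≈8.999501; next y=1/10·4.998795+1/2·8.999501≈4.999630
n=9: y≈4.999630, sp=5, e=sp−y≈0.000370; I≈5.999836, D=e−e_prev≈-0.000835; u=1/4·0.000370+3/2·5.999836+0·(-0.000835)≈8.999847; next y=1/10·4.999630+1/2·8.999847≈4.999887

0 5 8.750 0.000
1 5 8.594 4.375
2 4 7.152 4.734
3 5 8.999 4.050
4 5 8.929 4.905
5 5 8.984 4.955
6 5 8.995 4.987
7 5 8.998 4.996
8 5 9.000 4.999
9 5 9.000 5.000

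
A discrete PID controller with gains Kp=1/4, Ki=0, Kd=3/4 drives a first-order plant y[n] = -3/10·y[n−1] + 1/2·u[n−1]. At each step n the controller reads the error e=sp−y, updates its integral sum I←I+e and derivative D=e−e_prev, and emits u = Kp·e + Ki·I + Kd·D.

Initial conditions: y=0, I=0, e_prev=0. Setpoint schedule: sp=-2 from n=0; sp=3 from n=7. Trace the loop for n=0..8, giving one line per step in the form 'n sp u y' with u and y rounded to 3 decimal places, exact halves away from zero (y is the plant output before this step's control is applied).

0 -2 -2.000 0.000
1 -2 0.500 -1.000
2 -2 -1.800 0.550
3 -2 0.978 -1.065
4 -2 -2.107 0.808
5 -2 1.402 -1.296
6 -2 -2.562 1.090
7 3 6.925 -1.608
8 3 -4.401 3.945

(exact arithmetic carried between steps; '≈' marks a value shown rounded to 6 d.p. or computed from one; I and e_prev carry over from the previous line; the table rounds u and y to 3 d.p., halves away from zero)
n=0: y=0, sp=-2, e=sp−y=-2; I=-2, D=e−e_prev=-2; u=1/4·(-2)+0·(-2)+3/4·(-2)=-2; next y=-3/10·0+1/2·(-2)=-1
n=1: y=-1, sp=-2, e=sp−y=-1; I=-3, D=e−e_prev=1; u=1/4·(-1)+0·(-3)+3/4·1=0.5; next y=-3/10·(-1)+1/2·0.5=0.55
n=2: y=0.55, sp=-2, e=sp−y=-2.55; I=-5.55, D=e−e_prev=-1.55; u=1/4·(-2.55)+0·(-5.55)+3/4·(-1.55)=-1.8; next y=-3/10·0.55+1/2·(-1.8)=-1.065
n=3: y=-1.065, sp=-2, e=sp−y=-0.935; I=-6.485, D=e−e_prev=1.615; u=1/4·(-0.935)+0·(-6.485)+3/4·1.615=0.9775; next y=-3/10·(-1.065)+1/2·0.9775=0.80825
n=4: y=0.80825, sp=-2, e=sp−y=-2.80825; I=-9.29325, D=e−e_prev=-1.87325; u=1/4·(-2.80825)+0·(-9.29325)+3/4·(-1.87325)=-2.107; next y=-3/10·0.80825+1/2·(-2.107)=-1.295975
n=5: y=-1.295975, sp=-2, e=sp−y=-0.704025; I=-9.997275, D=e−e_prev=2.104225; u=1/4·(-0.704025)+0·(-9.997275)+3/4·2.104225≈1.402163; next y=-3/10·(-1.295975)+1/2·1.402163≈1.089874
n=6: y≈1.089874, sp=-2, e=sp−y≈-3.089874; I≈-13.087149, D=e−e_prev≈-2.385849; u=1/4·(-3.089874)+0·(-13.087149)+3/4·(-2.385849)≈-2.561855; next y=-3/10·1.089874+1/2·(-2.561855)≈-1.607890
n=7: y≈-1.607890, sp=3, e=sp−y≈4.607890; I≈-8.479259, D=e−e_prev≈7.697763; u=1/4·4.607890+0·(-8.479259)+3/4·7.697763≈6.925295; next y=-3/10·(-1.607890)+1/2·6.925295≈3.945014
n=8: y≈3.945014, sp=3, e=sp−y≈-0.945014; I≈-9.424273, D=e−e_prev≈-5.552904; u=1/4·(-0.945014)+0·(-9.424273)+3/4·(-5.552904)≈-4.400932; next y=-3/10·3.945014+1/2·(-4.400932)≈-3.383970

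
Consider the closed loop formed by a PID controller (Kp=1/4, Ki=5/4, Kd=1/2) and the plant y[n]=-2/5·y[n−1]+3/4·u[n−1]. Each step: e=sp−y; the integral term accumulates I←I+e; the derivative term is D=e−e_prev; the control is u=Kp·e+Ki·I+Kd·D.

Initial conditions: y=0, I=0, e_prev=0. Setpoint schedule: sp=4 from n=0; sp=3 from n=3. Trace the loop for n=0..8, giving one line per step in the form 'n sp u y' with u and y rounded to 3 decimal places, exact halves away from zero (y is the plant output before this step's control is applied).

0 4 8.000 0.000
1 4 -1.000 6.000
2 4 17.800 -3.150
3 3 -15.358 14.610
4 3 43.454 -17.362
5 3 -60.874 39.536
6 3 123.916 -61.470
7 3 -203.990 117.525
8 3 377.406 -200.002

(exact arithmetic carried between steps; '≈' marks a value shown rounded to 6 d.p. or computed from one; I and e_prev carry over from the previous line; the table rounds u and y to 3 d.p., halves away from zero)
n=0: y=0, sp=4, e=sp−y=4; I=4, D=e−e_prev=4; u=1/4·4+5/4·4+1/2·4=8; next y=-2/5·0+3/4·8=6
n=1: y=6, sp=4, e=sp−y=-2; I=2, D=e−e_prev=-6; u=1/4·(-2)+5/4·2+1/2·(-6)=-1; next y=-2/5·6+3/4·(-1)=-3.15
n=2: y=-3.15, sp=4, e=sp−y=7.15; I=9.15, D=e−e_prev=9.15; u=1/4·7.15+5/4·9.15+1/2·9.15=17.8; next y=-2/5·(-3.15)+3/4·17.8=14.61
n=3: y=14.61, sp=3, e=sp−y=-11.61; I=-2.46, D=e−e_prev=-18.76; u=1/4·(-11.61)+5/4·(-2.46)+1/2·(-18.76)=-15.3575; next y=-2/5·14.61+3/4·(-15.3575)=-17.362125
n=4: y=-17.362125, sp=3, e=sp−y=20.362125; I=17.902125, D=e−e_prev=31.972125; u=1/4·20.362125+5/4·17.902125+1/2·31.972125=43.45425; next y=-2/5·(-17.362125)+3/4·43.45425≈39.535538
n=5: y≈39.535538, sp=3, e=sp−y≈-36.535538; I≈-18.633413, D=e−e_prev≈-56.897663; u=1/4·(-36.535538)+5/4·(-18.633413)+1/2·(-56.897663)≈-60.874481; next y=-2/5·39.535538+3/4·(-60.874481)≈-61.470076
n=6: y≈-61.470076, sp=3, e=sp−y≈64.470076; I≈45.836663, D=e−e_prev≈101.005613; u=1/4·64.470076+5/4·45.836663+1/2·101.005613≈123.916155; next y=-2/5·(-61.470076)+3/4·123.916155≈117.525147
n=7: y≈117.525147, sp=3, e=sp−y≈-114.525147; I≈-68.688483, D=e−e_prev≈-178.995223; u=1/4·(-114.525147)+5/4·(-68.688483)+1/2·(-178.995223)≈-203.989502; next y=-2/5·117.525147+3/4·(-203.989502)≈-200.002185
n=8: y≈-200.002185, sp=3, e=sp−y≈203.002185; I≈134.313702, D=e−e_prev≈317.527332; u=1/4·203.002185+5/4·134.313702+1/2·317.527332≈377.406340; next y=-2/5·(-200.002185)+3/4·377.406340≈363.055629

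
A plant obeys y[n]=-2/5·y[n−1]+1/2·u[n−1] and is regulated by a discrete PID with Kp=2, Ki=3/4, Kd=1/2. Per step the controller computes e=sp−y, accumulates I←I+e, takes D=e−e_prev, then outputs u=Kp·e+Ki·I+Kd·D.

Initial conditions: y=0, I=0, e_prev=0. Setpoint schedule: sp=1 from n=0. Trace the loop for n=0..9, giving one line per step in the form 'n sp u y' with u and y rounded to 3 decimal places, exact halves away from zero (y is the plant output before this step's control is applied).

(exact arithmetic carried between steps; '≈' marks a value shown rounded to 6 d.p. or computed from one; I and e_prev carry over from the previous line; the table rounds u and y to 3 d.p., halves away from zero)
n=0: y=0, sp=1, e=sp−y=1; I=1, D=e−e_prev=1; u=2·1+3/4·1+1/2·1=3.25; next y=-2/5·0+1/2·3.25=1.625
n=1: y=1.625, sp=1, e=sp−y=-0.625; I=0.375, D=e−e_prev=-1.625; u=2·(-0.625)+3/4·0.375+1/2·(-1.625)=-1.78125; next y=-2/5·1.625+1/2·(-1.78125)=-1.540625
n=2: y=-1.540625, sp=1, e=sp−y=2.540625; I=2.915625, D=e−e_prev=3.165625; u=2·2.540625+3/4·2.915625+1/2·3.165625≈8.850781; next y=-2/5·(-1.540625)+1/2·8.850781≈5.041641
n=3: y≈5.041641, sp=1, e=sp−y≈-4.041641; I≈-1.126016, D=e−e_prev≈-6.582266; u=2·(-4.041641)+3/4·(-1.126016)+1/2·(-6.582266)≈-12.218926; next y=-2/5·5.041641+1/2·(-12.218926)≈-8.126119
n=4: y≈-8.126119, sp=1, e=sp−y≈9.126119; I≈8.000104, D=e−e_prev≈13.167760; u=2·9.126119+3/4·8.000104+1/2·13.167760≈30.836196; next y=-2/5·(-8.126119)+1/2·30.836196≈18.668546
n=5: y≈18.668546, sp=1, e=sp−y≈-17.668546; I≈-9.668442, D=e−e_prev≈-26.794665; u=2·(-17.668546)+3/4·(-9.668442)+1/2·(-26.794665)≈-55.985755; next y=-2/5·18.668546+1/2·(-55.985755)≈-35.460296
n=6: y≈-35.460296, sp=1, e=sp−y≈36.460296; I≈26.791854, D=e−e_prev≈54.128841; u=2·36.460296+3/4·26.791854+1/2·54.128841≈120.078902; next y=-2/5·(-35.460296)+1/2·120.078902≈74.223569
n=7: y≈74.223569, sp=1, e=sp−y≈-73.223569; I≈-46.431716, D=e−e_prev≈-109.683865; u=2·(-73.223569)+3/4·(-46.431716)+1/2·(-109.683865)≈-236.112858; next y=-2/5·74.223569+1/2·(-236.112858)≈-147.745857
n=8: y≈-147.745857, sp=1, e=sp−y≈148.745857; I≈102.314141, D=e−e_prev≈221.969426; u=2·148.745857+3/4·102.314141+1/2·221.969426≈485.212033; next y=-2/5·(-147.745857)+1/2·485.212033≈301.704359
n=9: y≈301.704359, sp=1, e=sp−y≈-300.704359; I≈-198.390218, D=e−e_prev≈-449.450216; u=2·(-300.704359)+3/4·(-198.390218)+1/2·(-449.450216)≈-974.926490; next y=-2/5·301.704359+1/2·(-974.926490)≈-608.144989

0 1 3.250 0.000
1 1 -1.781 1.625
2 1 8.851 -1.541
3 1 -12.219 5.042
4 1 30.836 -8.126
5 1 -55.986 18.669
6 1 120.079 -35.460
7 1 -236.113 74.224
8 1 485.212 -147.746
9 1 -974.926 301.704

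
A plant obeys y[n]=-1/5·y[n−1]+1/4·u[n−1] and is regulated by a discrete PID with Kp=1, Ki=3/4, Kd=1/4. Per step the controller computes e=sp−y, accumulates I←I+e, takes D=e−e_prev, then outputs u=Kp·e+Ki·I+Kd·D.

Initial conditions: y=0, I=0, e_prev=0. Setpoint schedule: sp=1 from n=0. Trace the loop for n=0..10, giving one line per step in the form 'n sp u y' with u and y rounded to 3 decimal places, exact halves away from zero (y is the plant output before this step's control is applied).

(exact arithmetic carried between steps; '≈' marks a value shown rounded to 6 d.p. or computed from one; I and e_prev carry over from the previous line; the table rounds u and y to 3 d.p., halves away from zero)
n=0: y=0, sp=1, e=sp−y=1; I=1, D=e−e_prev=1; u=1·1+3/4·1+1/4·1=2; next y=-1/5·0+1/4·2=0.5
n=1: y=0.5, sp=1, e=sp−y=0.5; I=1.5, D=e−e_prev=-0.5; u=1·0.5+3/4·1.5+1/4·(-0.5)=1.5; next y=-1/5·0.5+1/4·1.5=0.275
n=2: y=0.275, sp=1, e=sp−y=0.725; I=2.225, D=e−e_prev=0.225; u=1·0.725+3/4·2.225+1/4·0.225=2.45; next y=-1/5·0.275+1/4·2.45=0.5575
n=3: y=0.5575, sp=1, e=sp−y=0.4425; I=2.6675, D=e−e_prev=-0.2825; u=1·0.4425+3/4·2.6675+1/4·(-0.2825)=2.3725; next y=-1/5·0.5575+1/4·2.3725=0.481625
n=4: y=0.481625, sp=1, e=sp−y=0.518375; I=3.185875, D=e−e_prev=0.075875; u=1·0.518375+3/4·3.185875+1/4·0.075875=2.92675; next y=-1/5·0.481625+1/4·2.92675≈0.635363
n=5: y≈0.635363, sp=1, e=sp−y≈0.364638; I≈3.550513, D=e−e_prev≈-0.153738; u=1·0.364638+3/4·3.550513+1/4·(-0.153738)≈2.989088; next y=-1/5·0.635363+1/4·2.989088≈0.620199
n=6: y≈0.620199, sp=1, e=sp−y≈0.379801; I≈3.930313, D=e−e_prev≈0.015163; u=1·0.379801+3/4·3.930313+1/4·0.015163≈3.331326; next y=-1/5·0.620199+1/4·3.331326≈0.708792
n=7: y≈0.708792, sp=1, e=sp−y≈0.291208; I≈4.221521, D=e−e_prev≈-0.088592; u=1·0.291208+3/4·4.221521+1/4·(-0.088592)≈3.435201; next y=-1/5·0.708792+1/4·3.435201≈0.717042
n=8: y≈0.717042, sp=1, e=sp−y≈0.282958; I≈4.504479, D=e−e_prev≈-0.008250; u=1·0.282958+3/4·4.504479+1/4·(-0.008250)≈3.659255; next y=-1/5·0.717042+1/4·3.659255≈0.771405
n=9: y≈0.771405, sp=1, e=sp−y≈0.228595; I≈4.733074, D=e−e_prev≈-0.054363; u=1·0.228595+3/4·4.733074+1/4·(-0.054363)≈3.764809; next y=-1/5·0.771405+1/4·3.764809≈0.786921
n=10: y≈0.786921, sp=1, e=sp−y≈0.213079; I≈4.946153, D=e−e_prev≈-0.015516; u=1·0.213079+3/4·4.946153+1/4·(-0.015516)≈3.918814; next y=-1/5·0.786921+1/4·3.918814≈0.822319

0 1 2.000 0.000
1 1 1.500 0.500
2 1 2.450 0.275
3 1 2.373 0.558
4 1 2.927 0.482
5 1 2.989 0.635
6 1 3.331 0.620
7 1 3.435 0.709
8 1 3.659 0.717
9 1 3.765 0.771
10 1 3.919 0.787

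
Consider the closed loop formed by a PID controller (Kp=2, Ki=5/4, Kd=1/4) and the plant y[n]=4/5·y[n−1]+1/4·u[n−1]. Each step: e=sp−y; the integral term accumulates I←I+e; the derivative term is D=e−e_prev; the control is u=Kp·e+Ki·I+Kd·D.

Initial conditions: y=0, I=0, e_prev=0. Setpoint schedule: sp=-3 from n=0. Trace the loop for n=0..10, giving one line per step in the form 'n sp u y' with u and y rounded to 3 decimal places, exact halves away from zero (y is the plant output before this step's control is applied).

0 -3 -10.500 0.000
1 -3 -4.313 -2.625
2 -3 -3.502 -3.178
3 -3 -2.578 -3.418
4 -3 -2.252 -3.379
5 -3 -2.163 -3.266
6 -3 -2.196 -3.154
7 -3 -2.262 -3.072
8 -3 -2.323 -3.023
9 -3 -2.365 -2.999
10 -3 -2.390 -2.991

(exact arithmetic carried between steps; '≈' marks a value shown rounded to 6 d.p. or computed from one; I and e_prev carry over from the previous line; the table rounds u and y to 3 d.p., halves away from zero)
n=0: y=0, sp=-3, e=sp−y=-3; I=-3, D=e−e_prev=-3; u=2·(-3)+5/4·(-3)+1/4·(-3)=-10.5; next y=4/5·0+1/4·(-10.5)=-2.625
n=1: y=-2.625, sp=-3, e=sp−y=-0.375; I=-3.375, D=e−e_prev=2.625; u=2·(-0.375)+5/4·(-3.375)+1/4·2.625=-4.3125; next y=4/5·(-2.625)+1/4·(-4.3125)=-3.178125
n=2: y=-3.178125, sp=-3, e=sp−y=0.178125; I=-3.196875, D=e−e_prev=0.553125; u=2·0.178125+5/4·(-3.196875)+1/4·0.553125≈-3.501563; next y=4/5·(-3.178125)+1/4·(-3.501563)≈-3.417891
n=3: y≈-3.417891, sp=-3, e=sp−y≈0.417891; I≈-2.778984, D=e−e_prev≈0.239766; u=2·0.417891+5/4·(-2.778984)+1/4·0.239766≈-2.578008; next y=4/5·(-3.417891)+1/4·(-2.578008)≈-3.378814
n=4: y≈-3.378814, sp=-3, e=sp−y≈0.378814; I≈-2.400170, D=e−e_prev≈-0.039076; u=2·0.378814+5/4·(-2.400170)+1/4·(-0.039076)≈-2.252353; next y=4/5·(-3.378814)+1/4·(-2.252353)≈-3.266140
n=5: y≈-3.266140, sp=-3, e=sp−y≈0.266140; I≈-2.134030, D=e−e_prev≈-0.112675; u=2·0.266140+5/4·(-2.134030)+1/4·(-0.112675)≈-2.163427; next y=4/5·(-3.266140)+1/4·(-2.163427)≈-3.153769
n=6: y≈-3.153769, sp=-3, e=sp−y≈0.153769; I≈-1.980262, D=e−e_prev≈-0.112371; u=2·0.153769+5/4·(-1.980262)+1/4·(-0.112371)≈-2.195883; next y=4/5·(-3.153769)+1/4·(-2.195883)≈-3.071986
n=7: y≈-3.071986, sp=-3, e=sp−y≈0.071986; I≈-1.908276, D=e−e_prev≈-0.081783; u=2·0.071986+5/4·(-1.908276)+1/4·(-0.081783)≈-2.261820; next y=4/5·(-3.071986)+1/4·(-2.261820)≈-3.023043
n=8: y≈-3.023043, sp=-3, e=sp−y≈0.023043; I≈-1.885233, D=e−e_prev≈-0.048942; u=2·0.023043+5/4·(-1.885233)+1/4·(-0.048942)≈-2.322690; next y=4/5·(-3.023043)+1/4·(-2.322690)≈-2.999107
n=9: y≈-2.999107, sp=-3, e=sp−y≈-0.000893; I≈-1.886126, D=e−e_prev≈-0.023936; u=2·(-0.000893)+5/4·(-1.886126)+1/4·(-0.023936)≈-2.365427; next y=4/5·(-2.999107)+1/4·(-2.365427)≈-2.990642
n=10: y≈-2.990642, sp=-3, e=sp−y≈-0.009358; I≈-1.895483, D=e−e_prev≈-0.008465; u=2·(-0.009358)+5/4·(-1.895483)+1/4·(-0.008465)≈-2.390185; next y=4/5·(-2.990642)+1/4·(-2.390185)≈-2.990060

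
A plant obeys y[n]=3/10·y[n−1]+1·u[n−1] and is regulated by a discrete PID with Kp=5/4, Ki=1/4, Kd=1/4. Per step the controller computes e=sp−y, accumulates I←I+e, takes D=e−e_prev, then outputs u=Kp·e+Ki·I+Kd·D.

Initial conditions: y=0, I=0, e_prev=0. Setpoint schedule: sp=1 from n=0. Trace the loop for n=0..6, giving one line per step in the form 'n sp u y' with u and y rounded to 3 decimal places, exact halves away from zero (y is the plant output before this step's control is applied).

(exact arithmetic carried between steps; '≈' marks a value shown rounded to 6 d.p. or computed from one; I and e_prev carry over from the previous line; the table rounds u and y to 3 d.p., halves away from zero)
n=0: y=0, sp=1, e=sp−y=1; I=1, D=e−e_prev=1; u=5/4·1+1/4·1+1/4·1=1.75; next y=3/10·0+1·1.75=1.75
n=1: y=1.75, sp=1, e=sp−y=-0.75; I=0.25, D=e−e_prev=-1.75; u=5/4·(-0.75)+1/4·0.25+1/4·(-1.75)=-1.3125; next y=3/10·1.75+1·(-1.3125)=-0.7875
n=2: y=-0.7875, sp=1, e=sp−y=1.7875; I=2.0375, D=e−e_prev=2.5375; u=5/4·1.7875+1/4·2.0375+1/4·2.5375=3.378125; next y=3/10·(-0.7875)+1·3.378125=3.141875
n=3: y=3.141875, sp=1, e=sp−y=-2.141875; I=-0.104375, D=e−e_prev=-3.929375; u=5/4·(-2.141875)+1/4·(-0.104375)+1/4·(-3.929375)≈-3.685781; next y=3/10·3.141875+1·(-3.685781)≈-2.743219
n=4: y≈-2.743219, sp=1, e=sp−y≈3.743219; I≈3.638844, D=e−e_prev≈5.885094; u=5/4·3.743219+1/4·3.638844+1/4·5.885094≈7.060008; next y=3/10·(-2.743219)+1·7.060008≈6.237042
n=5: y≈6.237042, sp=1, e=sp−y≈-5.237042; I≈-1.598198, D=e−e_prev≈-8.980261; u=5/4·(-5.237042)+1/4·(-1.598198)+1/4·(-8.980261)≈-9.190918; next y=3/10·6.237042+1·(-9.190918)≈-7.319805
n=6: y≈-7.319805, sp=1, e=sp−y≈8.319805; I≈6.721606, D=e−e_prev≈13.556847; u=5/4·8.319805+1/4·6.721606+1/4·13.556847≈15.469370; next y=3/10·(-7.319805)+1·15.469370≈13.273428

0 1 1.750 0.000
1 1 -1.313 1.750
2 1 3.378 -0.788
3 1 -3.686 3.142
4 1 7.060 -2.743
5 1 -9.191 6.237
6 1 15.469 -7.320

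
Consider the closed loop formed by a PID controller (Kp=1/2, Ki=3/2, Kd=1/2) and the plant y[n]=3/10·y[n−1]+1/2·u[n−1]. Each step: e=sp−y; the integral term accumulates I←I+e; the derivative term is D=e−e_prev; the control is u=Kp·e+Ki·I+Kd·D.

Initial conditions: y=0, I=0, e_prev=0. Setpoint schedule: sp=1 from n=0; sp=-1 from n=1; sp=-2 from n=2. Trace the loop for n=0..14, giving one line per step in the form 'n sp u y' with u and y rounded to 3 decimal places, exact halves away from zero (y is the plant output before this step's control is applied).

0 1 2.500 0.000
1 -1 -4.625 1.250
2 -2 -0.906 -1.938
3 -2 -4.352 -1.034
4 -2 -1.719 -2.486
5 -2 -3.918 -1.605
6 -2 -1.982 -2.440
7 -2 -3.532 -1.723
8 -2 -2.189 -2.283
9 -2 -3.304 -1.779
10 -2 -2.367 -2.186
11 -2 -3.158 -1.839
12 -2 -2.497 -2.131
13 -2 -3.054 -1.888
14 -2 -2.587 -2.093

(exact arithmetic carried between steps; '≈' marks a value shown rounded to 6 d.p. or computed from one; I and e_prev carry over from the previous line; the table rounds u and y to 3 d.p., halves away from zero)
n=0: y=0, sp=1, e=sp−y=1; I=1, D=e−e_prev=1; u=1/2·1+3/2·1+1/2·1=2.5; next y=3/10·0+1/2·2.5=1.25
n=1: y=1.25, sp=-1, e=sp−y=-2.25; I=-1.25, D=e−e_prev=-3.25; u=1/2·(-2.25)+3/2·(-1.25)+1/2·(-3.25)=-4.625; next y=3/10·1.25+1/2·(-4.625)=-1.9375
n=2: y=-1.9375, sp=-2, e=sp−y=-0.0625; I=-1.3125, D=e−e_prev=2.1875; u=1/2·(-0.0625)+3/2·(-1.3125)+1/2·2.1875=-0.90625; next y=3/10·(-1.9375)+1/2·(-0.90625)=-1.034375
n=3: y=-1.034375, sp=-2, e=sp−y=-0.965625; I=-2.278125, D=e−e_prev=-0.903125; u=1/2·(-0.965625)+3/2·(-2.278125)+1/2·(-0.903125)≈-4.351563; next y=3/10·(-1.034375)+1/2·(-4.351563)≈-2.486094
n=4: y≈-2.486094, sp=-2, e=sp−y≈0.486094; I≈-1.792031, D=e−e_prev≈1.451719; u=1/2·0.486094+3/2·(-1.792031)+1/2·1.451719≈-1.719141; next y=3/10·(-2.486094)+1/2·(-1.719141)≈-1.605398
n=5: y≈-1.605398, sp=-2, e=sp−y≈-0.394602; I≈-2.186633, D=e−e_prev≈-0.880695; u=1/2·(-0.394602)+3/2·(-2.186633)+1/2·(-0.880695)≈-3.917598; next y=3/10·(-1.605398)+1/2·(-3.917598)≈-2.440418
n=6: y≈-2.440418, sp=-2, e=sp−y≈0.440418; I≈-1.746214, D=e−e_prev≈0.835020; u=1/2·0.440418+3/2·(-1.746214)+1/2·0.835020≈-1.981603; next y=3/10·(-2.440418)+1/2·(-1.981603)≈-1.722927
n=7: y≈-1.722927, sp=-2, e=sp−y≈-0.277073; I≈-2.023288, D=e−e_prev≈-0.717492; u=1/2·(-0.277073)+3/2·(-2.023288)+1/2·(-0.717492)≈-3.532214; next y=3/10·(-1.722927)+1/2·(-3.532214)≈-2.282985
n=8: y≈-2.282985, sp=-2, e=sp−y≈0.282985; I≈-1.740303, D=e−e_prev≈0.560058; u=1/2·0.282985+3/2·(-1.740303)+1/2·0.560058≈-2.188932; next y=3/10·(-2.282985)+1/2·(-2.188932)≈-1.779362
n=9: y≈-1.779362, sp=-2, e=sp−y≈-0.220638; I≈-1.960941, D=e−e_prev≈-0.503623; u=1/2·(-0.220638)+3/2·(-1.960941)+1/2·(-0.503623)≈-3.303542; next y=3/10·(-1.779362)+1/2·(-3.303542)≈-2.185580
n=10: y≈-2.185580, sp=-2, e=sp−y≈0.185580; I≈-1.775361, D=e−e_prev≈0.406218; u=1/2·0.185580+3/2·(-1.775361)+1/2·0.406218≈-2.367143; next y=3/10·(-2.185580)+1/2·(-2.367143)≈-1.839246
n=11: y≈-1.839246, sp=-2, e=sp−y≈-0.160754; I≈-1.936116, D=e−e_prev≈-0.346334; u=1/2·(-0.160754)+3/2·(-1.936116)+1/2·(-0.346334)≈-3.157718; next y=3/10·(-1.839246)+1/2·(-3.157718)≈-2.130633
n=12: y≈-2.130633, sp=-2, e=sp−y≈0.130633; I≈-1.805483, D=e−e_prev≈0.291387; u=1/2·0.130633+3/2·(-1.805483)+1/2·0.291387≈-2.497215; next y=3/10·(-2.130633)+1/2·(-2.497215)≈-1.887797
n=13: y≈-1.887797, sp=-2, e=sp−y≈-0.112203; I≈-1.917686, D=e−e_prev≈-0.242835; u=1/2·(-0.112203)+3/2·(-1.917686)+1/2·(-0.242835)≈-3.054048; next y=3/10·(-1.887797)+1/2·(-3.054048)≈-2.093363
n=14: y≈-2.093363, sp=-2, e=sp−y≈0.093363; I≈-1.824323, D=e−e_prev≈0.205566; u=1/2·0.093363+3/2·(-1.824323)+1/2·0.205566≈-2.587020; next y=3/10·(-2.093363)+1/2·(-2.587020)≈-1.921519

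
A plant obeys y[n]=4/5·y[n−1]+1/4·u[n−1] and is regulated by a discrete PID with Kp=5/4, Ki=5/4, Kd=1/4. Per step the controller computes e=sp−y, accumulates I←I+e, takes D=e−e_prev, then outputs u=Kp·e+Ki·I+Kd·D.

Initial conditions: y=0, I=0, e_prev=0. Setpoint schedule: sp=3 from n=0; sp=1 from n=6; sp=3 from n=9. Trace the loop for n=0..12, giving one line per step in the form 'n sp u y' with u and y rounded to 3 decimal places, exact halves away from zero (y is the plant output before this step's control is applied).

0 3 8.250 0.000
1 3 5.578 2.063
2 3 4.565 3.045
3 3 3.291 3.577
4 3 2.408 3.684
5 3 1.950 3.549
6 1 -3.659 3.327
7 1 -1.778 1.747
8 1 -0.923 0.953
9 3 5.596 0.532
10 3 4.521 1.824
11 3 4.209 2.590
12 3 3.444 3.124

(exact arithmetic carried between steps; '≈' marks a value shown rounded to 6 d.p. or computed from one; I and e_prev carry over from the previous line; the table rounds u and y to 3 d.p., halves away from zero)
n=0: y=0, sp=3, e=sp−y=3; I=3, D=e−e_prev=3; u=5/4·3+5/4·3+1/4·3=8.25; next y=4/5·0+1/4·8.25=2.0625
n=1: y=2.0625, sp=3, e=sp−y=0.9375; I=3.9375, D=e−e_prev=-2.0625; u=5/4·0.9375+5/4·3.9375+1/4·(-2.0625)=5.578125; next y=4/5·2.0625+1/4·5.578125≈3.044531
n=2: y≈3.044531, sp=3, e=sp−y≈-0.044531; I≈3.892969, D=e−e_prev≈-0.982031; u=5/4·(-0.044531)+5/4·3.892969+1/4·(-0.982031)≈4.565039; next y=4/5·3.044531+1/4·4.565039≈3.576885
n=3: y≈3.576885, sp=3, e=sp−y≈-0.576885; I≈3.316084, D=e−e_prev≈-0.532354; u=5/4·(-0.576885)+5/4·3.316084+1/4·(-0.532354)≈3.290911; next y=4/5·3.576885+1/4·3.290911≈3.684235
n=4: y≈3.684235, sp=3, e=sp−y≈-0.684235; I≈2.631849, D=e−e_prev≈-0.107351; u=5/4·(-0.684235)+5/4·2.631849+1/4·(-0.107351)≈2.407679; next y=4/5·3.684235+1/4·2.407679≈3.549308
n=5: y≈3.549308, sp=3, e=sp−y≈-0.549308; I≈2.082540, D=e−e_prev≈0.134927; u=5/4·(-0.549308)+5/4·2.082540+1/4·0.134927≈1.950272; next y=4/5·3.549308+1/4·1.950272≈3.327015
n=6: y≈3.327015, sp=1, e=sp−y≈-2.327015; I≈-0.244474, D=e−e_prev≈-1.777706; u=5/4·(-2.327015)+5/4·(-0.244474)+1/4·(-1.777706)≈-3.658787; next y=4/5·3.327015+1/4·(-3.658787)≈1.746915
n=7: y≈1.746915, sp=1, e=sp−y≈-0.746915; I≈-0.991389, D=e−e_prev≈1.580100; u=5/4·(-0.746915)+5/4·(-0.991389)+1/4·1.580100≈-1.777855; next y=4/5·1.746915+1/4·(-1.777855)≈0.953068
n=8: y≈0.953068, sp=1, e=sp−y≈0.046932; I≈-0.944457, D=e−e_prev≈0.793847; u=5/4·0.046932+5/4·(-0.944457)+1/4·0.793847≈-0.923445; next y=4/5·0.953068+1/4·(-0.923445)≈0.531593
n=9: y≈0.531593, sp=3, e=sp−y≈2.468407; I≈1.523950, D=e−e_prev≈2.421475; u=5/4·2.468407+5/4·1.523950+1/4·2.421475≈5.595814; next y=4/5·0.531593+1/4·5.595814≈1.824228
n=10: y≈1.824228, sp=3, e=sp−y≈1.175772; I≈2.699721, D=e−e_prev≈-1.292635; u=5/4·1.175772+5/4·2.699721+1/4·(-1.292635)≈4.521208; next y=4/5·1.824228+1/4·4.521208≈2.589685
n=11: y≈2.589685, sp=3, e=sp−y≈0.410315; I≈3.110037, D=e−e_prev≈-0.765456; u=5/4·0.410315+5/4·3.110037+1/4·(-0.765456)≈4.209076; next y=4/5·2.589685+1/4·4.209076≈3.124017
n=12: y≈3.124017, sp=3, e=sp−y≈-0.124017; I≈2.986020, D=e−e_prev≈-0.534332; u=5/4·(-0.124017)+5/4·2.986020+1/4·(-0.534332)≈3.443921; next y=4/5·3.124017+1/4·3.443921≈3.360194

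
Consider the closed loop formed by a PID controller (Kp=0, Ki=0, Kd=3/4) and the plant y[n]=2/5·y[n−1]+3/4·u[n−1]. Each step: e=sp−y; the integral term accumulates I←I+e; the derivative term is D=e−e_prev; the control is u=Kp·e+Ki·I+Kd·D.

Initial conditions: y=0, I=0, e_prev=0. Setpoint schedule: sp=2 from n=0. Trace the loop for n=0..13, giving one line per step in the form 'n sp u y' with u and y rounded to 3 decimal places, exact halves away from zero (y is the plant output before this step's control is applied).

(exact arithmetic carried between steps; '≈' marks a value shown rounded to 6 d.p. or computed from one; I and e_prev carry over from the previous line; the table rounds u and y to 3 d.p., halves away from zero)
n=0: y=0, sp=2, e=sp−y=2; I=2, D=e−e_prev=2; u=0·2+0·2+3/4·2=1.5; next y=2/5·0+3/4·1.5=1.125
n=1: y=1.125, sp=2, e=sp−y=0.875; I=2.875, D=e−e_prev=-1.125; u=0·0.875+0·2.875+3/4·(-1.125)=-0.84375; next y=2/5·1.125+3/4·(-0.84375)≈-0.182813
n=2: y≈-0.182813, sp=2, e=sp−y≈2.182813; I≈5.057813, D=e−e_prev≈1.307813; u=0·2.182813+0·5.057813+3/4·1.307813≈0.980859; next y=2/5·(-0.182813)+3/4·0.980859≈0.662520
n=3: y≈0.662520, sp=2, e=sp−y≈1.337480; I≈6.395293, D=e−e_prev≈-0.845332; u=0·1.337480+0·6.395293+3/4·(-0.845332)≈-0.633999; next y=2/5·0.662520+3/4·(-0.633999)≈-0.210491
n=4: y≈-0.210491, sp=2, e=sp−y≈2.210491; I≈8.605784, D=e−e_prev≈0.873011; u=0·2.210491+0·8.605784+3/4·0.873011≈0.654758; next y=2/5·(-0.210491)+3/4·0.654758≈0.406872
n=5: y≈0.406872, sp=2, e=sp−y≈1.593128; I≈10.198912, D=e−e_prev≈-0.617364; u=0·1.593128+0·10.198912+3/4·(-0.617364)≈-0.463023; next y=2/5·0.406872+3/4·(-0.463023)≈-0.184518
n=6: y≈-0.184518, sp=2, e=sp−y≈2.184518; I≈12.383430, D=e−e_prev≈0.591390; u=0·2.184518+0·12.383430+3/4·0.591390≈0.443543; next y=2/5·(-0.184518)+3/4·0.443543≈0.258850
n=7: y≈0.258850, sp=2, e=sp−y≈1.741150; I≈14.124581, D=e−e_prev≈-0.443368; u=0·1.741150+0·14.124581+3/4·(-0.443368)≈-0.332526; next y=2/5·0.258850+3/4·(-0.332526)≈-0.145855
n=8: y≈-0.145855, sp=2, e=sp−y≈2.145855; I≈16.270435, D=e−e_prev≈0.404704; u=0·2.145855+0·16.270435+3/4·0.404704≈0.303528; next y=2/5·(-0.145855)+3/4·0.303528≈0.169304
n=9: y≈0.169304, sp=2, e=sp−y≈1.830696; I≈18.101131, D=e−e_prev≈-0.315159; u=0·1.830696+0·18.101131+3/4·(-0.315159)≈-0.236369; next y=2/5·0.169304+3/4·(-0.236369)≈-0.109555
n=10: y≈-0.109555, sp=2, e=sp−y≈2.109555; I≈20.210686, D=e−e_prev≈0.278859; u=0·2.109555+0·20.210686+3/4·0.278859≈0.209145; next y=2/5·(-0.109555)+3/4·0.209145≈0.113036
n=11: y≈0.113036, sp=2, e=sp−y≈1.886964; I≈22.097650, D=e−e_prev≈-0.222592; u=0·1.886964+0·22.097650+3/4·(-0.222592)≈-0.166944; next y=2/5·0.113036+3/4·(-0.166944)≈-0.079993
n=12: y≈-0.079993, sp=2, e=sp−y≈2.079993; I≈24.177643, D=e−e_prev≈0.193030; u=0·2.079993+0·24.177643+3/4·0.193030≈0.144772; next y=2/5·(-0.079993)+3/4·0.144772≈0.076582
n=13: y≈0.076582, sp=2, e=sp−y≈1.923418; I≈26.101061, D=e−e_prev≈-0.156575; u=0·1.923418+0·26.101061+3/4·(-0.156575)≈-0.117431; next y=2/5·0.076582+3/4·(-0.117431)≈-0.057441

0 2 1.500 0.000
1 2 -0.844 1.125
2 2 0.981 -0.183
3 2 -0.634 0.663
4 2 0.655 -0.210
5 2 -0.463 0.407
6 2 0.444 -0.185
7 2 -0.333 0.259
8 2 0.304 -0.146
9 2 -0.236 0.169
10 2 0.209 -0.110
11 2 -0.167 0.113
12 2 0.145 -0.080
13 2 -0.117 0.077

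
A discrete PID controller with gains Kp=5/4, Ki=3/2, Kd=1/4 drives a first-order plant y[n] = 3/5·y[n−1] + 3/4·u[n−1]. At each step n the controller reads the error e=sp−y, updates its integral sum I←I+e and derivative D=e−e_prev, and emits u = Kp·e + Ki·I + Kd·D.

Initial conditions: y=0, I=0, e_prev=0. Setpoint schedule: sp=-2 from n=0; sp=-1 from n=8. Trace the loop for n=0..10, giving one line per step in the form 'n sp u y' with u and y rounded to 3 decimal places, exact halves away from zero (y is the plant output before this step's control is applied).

0 -2 -6.000 0.000
1 -2 5.000 -4.500
2 -2 -9.025 1.050
3 -2 9.354 -6.139
4 -2 -14.648 3.332
5 -2 16.678 -8.987
6 -2 -24.231 7.116
7 -2 29.179 -13.903
8 -1 -37.558 13.543
9 -1 47.997 -20.043
10 -1 -63.879 23.972

(exact arithmetic carried between steps; '≈' marks a value shown rounded to 6 d.p. or computed from one; I and e_prev carry over from the previous line; the table rounds u and y to 3 d.p., halves away from zero)
n=0: y=0, sp=-2, e=sp−y=-2; I=-2, D=e−e_prev=-2; u=5/4·(-2)+3/2·(-2)+1/4·(-2)=-6; next y=3/5·0+3/4·(-6)=-4.5
n=1: y=-4.5, sp=-2, e=sp−y=2.5; I=0.5, D=e−e_prev=4.5; u=5/4·2.5+3/2·0.5+1/4·4.5=5; next y=3/5·(-4.5)+3/4·5=1.05
n=2: y=1.05, sp=-2, e=sp−y=-3.05; I=-2.55, D=e−e_prev=-5.55; u=5/4·(-3.05)+3/2·(-2.55)+1/4·(-5.55)=-9.025; next y=3/5·1.05+3/4·(-9.025)=-6.13875
n=3: y=-6.13875, sp=-2, e=sp−y=4.13875; I=1.58875, D=e−e_prev=7.18875; u=5/4·4.13875+3/2·1.58875+1/4·7.18875=9.35375; next y=3/5·(-6.13875)+3/4·9.35375≈3.332063
n=4: y≈3.332063, sp=-2, e=sp−y≈-5.332063; I≈-3.743313, D=e−e_prev≈-9.470813; u=5/4·(-5.332063)+3/2·(-3.743313)+1/4·(-9.470813)≈-14.64775; next y=3/5·3.332063+3/4·(-14.64775)≈-8.986575
n=5: y=-8.986575, sp=-2, e=sp−y=6.986575; I≈3.243263, D=e−e_prev≈12.318638; u=5/4·6.986575+3/2·3.243263+1/4·12.318638≈16.677772; next y=3/5·(-8.986575)+3/4·16.677772≈7.116384
n=6: y≈7.116384, sp=-2, e=sp−y≈-9.116384; I≈-5.873121, D=e−e_prev≈-16.102959; u=5/4·(-9.116384)+3/2·(-5.873121)+1/4·(-16.102959)≈-24.230902; next y=3/5·7.116384+3/4·(-24.230902)≈-13.903346
n=7: y≈-13.903346, sp=-2, e=sp−y≈11.903346; I≈6.030225, D=e−e_prev≈21.019730; u=5/4·11.903346+3/2·6.030225+1/4·21.019730≈29.179452; next y=3/5·(-13.903346)+3/4·29.179452≈13.542581
n=8: y≈13.542581, sp=-1, e=sp−y≈-14.542581; I≈-8.512357, D=e−e_prev≈-26.445927; u=5/4·(-14.542581)+3/2·(-8.512357)+1/4·(-26.445927)≈-37.558243; next y=3/5·13.542581+3/4·(-37.558243)≈-20.043134
n=9: y≈-20.043134, sp=-1, e=sp−y≈19.043134; I≈10.530777, D=e−e_prev≈33.585715; u=5/4·19.043134+3/2·10.530777+1/4·33.585715≈47.996512; next y=3/5·(-20.043134)+3/4·47.996512≈23.971503
n=10: y≈23.971503, sp=-1, e=sp−y≈-24.971503; I≈-14.440726, D=e−e_prev≈-44.014637; u=5/4·(-24.971503)+3/2·(-14.440726)+1/4·(-44.014637)≈-63.879128; next y=3/5·23.971503+3/4·(-63.879128)≈-33.526444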